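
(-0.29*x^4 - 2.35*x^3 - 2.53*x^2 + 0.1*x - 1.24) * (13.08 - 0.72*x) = 0.2088*x^5 - 2.1012*x^4 - 28.9164*x^3 - 33.1644*x^2 + 2.2008*x - 16.2192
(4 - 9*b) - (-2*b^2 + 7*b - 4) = 2*b^2 - 16*b + 8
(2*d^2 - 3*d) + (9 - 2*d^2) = 9 - 3*d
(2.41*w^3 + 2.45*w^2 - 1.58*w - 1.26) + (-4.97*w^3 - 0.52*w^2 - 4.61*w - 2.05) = -2.56*w^3 + 1.93*w^2 - 6.19*w - 3.31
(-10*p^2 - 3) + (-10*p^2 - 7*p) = -20*p^2 - 7*p - 3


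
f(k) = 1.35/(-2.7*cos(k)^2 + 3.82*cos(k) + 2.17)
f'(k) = 1.35*(-5.4*sin(k)*cos(k) + 3.82*sin(k))/(-2.7*cos(k)^2 + 3.82*cos(k) + 2.17)^2 = (5.157 - 7.29*cos(k))*sin(k)/(-2.7*cos(k)^2 + 3.82*cos(k) + 2.17)^2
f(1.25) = 0.43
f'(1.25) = 0.28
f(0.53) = 0.39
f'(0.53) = -0.05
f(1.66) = 0.75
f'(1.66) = 1.77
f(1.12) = 0.41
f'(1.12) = 0.16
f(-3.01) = -0.32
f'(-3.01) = -0.09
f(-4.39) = 1.96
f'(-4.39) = 14.93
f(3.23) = -0.31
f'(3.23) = -0.06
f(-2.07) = -4.86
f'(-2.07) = -98.57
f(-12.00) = 0.39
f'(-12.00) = -0.04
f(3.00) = -0.32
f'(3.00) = 0.10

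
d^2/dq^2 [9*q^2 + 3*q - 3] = 18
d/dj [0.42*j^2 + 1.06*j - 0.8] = 0.84*j + 1.06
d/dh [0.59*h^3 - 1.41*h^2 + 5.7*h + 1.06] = 1.77*h^2 - 2.82*h + 5.7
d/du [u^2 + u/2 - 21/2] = 2*u + 1/2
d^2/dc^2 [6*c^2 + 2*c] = 12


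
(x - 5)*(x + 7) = x^2 + 2*x - 35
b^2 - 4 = (b - 2)*(b + 2)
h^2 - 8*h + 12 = (h - 6)*(h - 2)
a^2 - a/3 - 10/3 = (a - 2)*(a + 5/3)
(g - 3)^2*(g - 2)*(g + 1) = g^4 - 7*g^3 + 13*g^2 + 3*g - 18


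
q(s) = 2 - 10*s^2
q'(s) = -20*s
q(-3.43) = -115.65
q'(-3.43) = 68.60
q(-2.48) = -59.50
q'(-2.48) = 49.60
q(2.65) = -68.22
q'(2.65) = -53.00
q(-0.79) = -4.24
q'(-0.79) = 15.80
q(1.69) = -26.56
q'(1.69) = -33.80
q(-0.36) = 0.70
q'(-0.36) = 7.20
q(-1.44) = -18.74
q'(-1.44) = 28.80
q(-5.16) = -264.26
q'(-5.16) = 103.20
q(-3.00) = -88.00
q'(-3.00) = 60.00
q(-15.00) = -2248.00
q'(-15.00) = 300.00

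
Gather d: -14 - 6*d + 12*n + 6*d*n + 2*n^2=d*(6*n - 6) + 2*n^2 + 12*n - 14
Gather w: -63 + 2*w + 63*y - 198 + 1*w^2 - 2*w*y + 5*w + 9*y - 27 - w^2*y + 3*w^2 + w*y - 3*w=w^2*(4 - y) + w*(4 - y) + 72*y - 288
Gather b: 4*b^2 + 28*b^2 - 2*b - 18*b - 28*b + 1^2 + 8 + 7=32*b^2 - 48*b + 16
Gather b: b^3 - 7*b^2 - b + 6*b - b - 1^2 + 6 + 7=b^3 - 7*b^2 + 4*b + 12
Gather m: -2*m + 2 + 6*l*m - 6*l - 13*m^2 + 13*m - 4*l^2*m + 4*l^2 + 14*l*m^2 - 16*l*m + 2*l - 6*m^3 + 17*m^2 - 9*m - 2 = 4*l^2 - 4*l - 6*m^3 + m^2*(14*l + 4) + m*(-4*l^2 - 10*l + 2)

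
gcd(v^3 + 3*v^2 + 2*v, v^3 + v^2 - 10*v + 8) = 1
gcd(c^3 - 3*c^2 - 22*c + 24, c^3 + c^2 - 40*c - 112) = c + 4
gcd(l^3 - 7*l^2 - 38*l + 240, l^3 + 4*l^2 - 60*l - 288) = l^2 - 2*l - 48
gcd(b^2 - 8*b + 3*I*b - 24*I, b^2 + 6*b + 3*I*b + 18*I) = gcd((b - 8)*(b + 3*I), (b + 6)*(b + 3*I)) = b + 3*I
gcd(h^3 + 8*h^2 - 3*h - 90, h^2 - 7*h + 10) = 1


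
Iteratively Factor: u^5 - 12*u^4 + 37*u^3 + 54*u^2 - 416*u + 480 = (u - 4)*(u^4 - 8*u^3 + 5*u^2 + 74*u - 120) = (u - 5)*(u - 4)*(u^3 - 3*u^2 - 10*u + 24) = (u - 5)*(u - 4)*(u + 3)*(u^2 - 6*u + 8) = (u - 5)*(u - 4)^2*(u + 3)*(u - 2)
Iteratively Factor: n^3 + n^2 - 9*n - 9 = (n + 3)*(n^2 - 2*n - 3) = (n - 3)*(n + 3)*(n + 1)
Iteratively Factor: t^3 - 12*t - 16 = (t - 4)*(t^2 + 4*t + 4) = (t - 4)*(t + 2)*(t + 2)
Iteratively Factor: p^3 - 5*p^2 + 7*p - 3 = (p - 1)*(p^2 - 4*p + 3) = (p - 1)^2*(p - 3)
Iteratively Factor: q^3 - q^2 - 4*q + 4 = (q - 1)*(q^2 - 4) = (q - 2)*(q - 1)*(q + 2)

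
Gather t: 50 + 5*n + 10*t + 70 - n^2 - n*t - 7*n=-n^2 - 2*n + t*(10 - n) + 120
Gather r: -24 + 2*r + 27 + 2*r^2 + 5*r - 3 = 2*r^2 + 7*r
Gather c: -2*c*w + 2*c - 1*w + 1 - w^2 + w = c*(2 - 2*w) - w^2 + 1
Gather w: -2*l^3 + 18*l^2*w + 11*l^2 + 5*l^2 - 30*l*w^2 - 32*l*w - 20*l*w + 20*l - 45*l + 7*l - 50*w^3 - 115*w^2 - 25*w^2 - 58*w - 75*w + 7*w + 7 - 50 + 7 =-2*l^3 + 16*l^2 - 18*l - 50*w^3 + w^2*(-30*l - 140) + w*(18*l^2 - 52*l - 126) - 36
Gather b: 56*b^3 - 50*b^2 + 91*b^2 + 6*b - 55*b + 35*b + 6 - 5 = 56*b^3 + 41*b^2 - 14*b + 1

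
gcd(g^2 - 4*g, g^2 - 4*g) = g^2 - 4*g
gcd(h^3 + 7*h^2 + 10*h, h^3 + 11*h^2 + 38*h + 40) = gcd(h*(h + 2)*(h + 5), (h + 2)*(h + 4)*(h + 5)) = h^2 + 7*h + 10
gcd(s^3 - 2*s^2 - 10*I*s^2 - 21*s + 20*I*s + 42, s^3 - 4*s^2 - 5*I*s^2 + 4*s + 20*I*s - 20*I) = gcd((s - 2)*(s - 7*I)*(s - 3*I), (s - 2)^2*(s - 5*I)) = s - 2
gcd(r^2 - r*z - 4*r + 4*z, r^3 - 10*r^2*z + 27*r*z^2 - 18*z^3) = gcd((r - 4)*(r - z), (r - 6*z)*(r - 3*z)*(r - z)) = -r + z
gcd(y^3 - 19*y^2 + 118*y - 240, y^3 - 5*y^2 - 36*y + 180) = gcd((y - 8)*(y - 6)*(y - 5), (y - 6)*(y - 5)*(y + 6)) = y^2 - 11*y + 30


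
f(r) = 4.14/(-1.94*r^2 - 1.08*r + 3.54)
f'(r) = 4.14*(3.88*r + 1.08)/(-1.94*r^2 - 1.08*r + 3.54)^2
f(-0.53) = 1.16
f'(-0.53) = -0.32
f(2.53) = -0.36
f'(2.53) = 0.33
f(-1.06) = 1.65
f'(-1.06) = -2.00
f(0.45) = 1.56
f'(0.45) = 1.65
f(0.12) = 1.22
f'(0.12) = 0.56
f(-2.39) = -0.83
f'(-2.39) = -1.38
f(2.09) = -0.58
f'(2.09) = 0.74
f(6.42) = -0.05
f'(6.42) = 0.02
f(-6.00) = -0.07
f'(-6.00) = -0.03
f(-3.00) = -0.39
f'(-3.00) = -0.38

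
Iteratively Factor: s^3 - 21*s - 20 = (s + 1)*(s^2 - s - 20) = (s - 5)*(s + 1)*(s + 4)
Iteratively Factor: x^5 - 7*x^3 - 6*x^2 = (x + 2)*(x^4 - 2*x^3 - 3*x^2) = (x + 1)*(x + 2)*(x^3 - 3*x^2) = x*(x + 1)*(x + 2)*(x^2 - 3*x) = x*(x - 3)*(x + 1)*(x + 2)*(x)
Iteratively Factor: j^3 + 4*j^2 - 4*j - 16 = (j - 2)*(j^2 + 6*j + 8) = (j - 2)*(j + 2)*(j + 4)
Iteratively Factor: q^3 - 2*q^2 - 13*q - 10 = (q + 1)*(q^2 - 3*q - 10) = (q - 5)*(q + 1)*(q + 2)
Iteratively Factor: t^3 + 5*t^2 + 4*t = (t + 4)*(t^2 + t) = (t + 1)*(t + 4)*(t)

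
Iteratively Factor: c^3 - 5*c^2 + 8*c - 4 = (c - 2)*(c^2 - 3*c + 2) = (c - 2)*(c - 1)*(c - 2)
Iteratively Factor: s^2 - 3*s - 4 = (s - 4)*(s + 1)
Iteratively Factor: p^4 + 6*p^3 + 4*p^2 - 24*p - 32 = (p + 2)*(p^3 + 4*p^2 - 4*p - 16) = (p + 2)*(p + 4)*(p^2 - 4) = (p + 2)^2*(p + 4)*(p - 2)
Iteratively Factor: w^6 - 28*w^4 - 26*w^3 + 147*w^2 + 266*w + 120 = (w + 1)*(w^5 - w^4 - 27*w^3 + w^2 + 146*w + 120) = (w + 1)^2*(w^4 - 2*w^3 - 25*w^2 + 26*w + 120) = (w + 1)^2*(w + 2)*(w^3 - 4*w^2 - 17*w + 60) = (w + 1)^2*(w + 2)*(w + 4)*(w^2 - 8*w + 15) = (w - 3)*(w + 1)^2*(w + 2)*(w + 4)*(w - 5)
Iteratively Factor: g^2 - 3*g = (g - 3)*(g)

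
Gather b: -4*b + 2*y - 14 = -4*b + 2*y - 14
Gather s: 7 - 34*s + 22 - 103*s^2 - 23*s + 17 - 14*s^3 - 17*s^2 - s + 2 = -14*s^3 - 120*s^2 - 58*s + 48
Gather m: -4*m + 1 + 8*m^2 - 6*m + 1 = 8*m^2 - 10*m + 2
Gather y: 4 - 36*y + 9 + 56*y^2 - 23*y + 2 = 56*y^2 - 59*y + 15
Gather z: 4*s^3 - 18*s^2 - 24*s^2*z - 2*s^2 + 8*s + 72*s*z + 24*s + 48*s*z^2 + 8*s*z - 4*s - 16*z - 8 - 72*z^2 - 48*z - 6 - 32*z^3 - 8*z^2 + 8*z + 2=4*s^3 - 20*s^2 + 28*s - 32*z^3 + z^2*(48*s - 80) + z*(-24*s^2 + 80*s - 56) - 12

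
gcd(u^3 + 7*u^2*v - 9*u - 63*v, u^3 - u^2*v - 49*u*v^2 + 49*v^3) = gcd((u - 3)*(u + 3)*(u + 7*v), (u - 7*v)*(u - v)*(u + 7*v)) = u + 7*v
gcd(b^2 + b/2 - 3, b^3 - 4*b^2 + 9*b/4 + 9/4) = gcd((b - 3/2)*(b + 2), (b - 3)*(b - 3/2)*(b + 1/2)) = b - 3/2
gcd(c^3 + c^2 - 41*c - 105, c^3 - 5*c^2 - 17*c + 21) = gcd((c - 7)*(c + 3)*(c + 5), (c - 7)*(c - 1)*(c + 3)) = c^2 - 4*c - 21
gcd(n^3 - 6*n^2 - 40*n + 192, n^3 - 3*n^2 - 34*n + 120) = n^2 + 2*n - 24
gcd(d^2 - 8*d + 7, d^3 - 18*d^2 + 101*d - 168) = d - 7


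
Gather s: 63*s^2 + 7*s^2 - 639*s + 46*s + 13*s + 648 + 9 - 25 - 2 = 70*s^2 - 580*s + 630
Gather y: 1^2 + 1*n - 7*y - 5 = n - 7*y - 4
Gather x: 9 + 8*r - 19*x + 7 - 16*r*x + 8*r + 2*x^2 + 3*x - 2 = 16*r + 2*x^2 + x*(-16*r - 16) + 14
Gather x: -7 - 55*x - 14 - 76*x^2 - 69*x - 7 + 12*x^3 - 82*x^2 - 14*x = 12*x^3 - 158*x^2 - 138*x - 28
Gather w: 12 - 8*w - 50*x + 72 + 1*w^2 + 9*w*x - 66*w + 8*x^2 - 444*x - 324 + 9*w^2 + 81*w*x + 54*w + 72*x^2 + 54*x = 10*w^2 + w*(90*x - 20) + 80*x^2 - 440*x - 240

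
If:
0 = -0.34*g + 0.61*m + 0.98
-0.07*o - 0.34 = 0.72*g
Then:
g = -0.0972222222222222*o - 0.472222222222222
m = -0.0541894353369763*o - 1.86976320582878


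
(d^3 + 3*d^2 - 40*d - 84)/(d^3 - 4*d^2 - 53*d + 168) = (d^2 - 4*d - 12)/(d^2 - 11*d + 24)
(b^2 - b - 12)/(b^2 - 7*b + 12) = (b + 3)/(b - 3)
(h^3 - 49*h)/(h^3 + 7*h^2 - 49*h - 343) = h/(h + 7)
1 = 1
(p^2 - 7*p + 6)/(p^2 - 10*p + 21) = (p^2 - 7*p + 6)/(p^2 - 10*p + 21)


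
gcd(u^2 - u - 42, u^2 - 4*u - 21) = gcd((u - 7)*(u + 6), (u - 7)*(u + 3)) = u - 7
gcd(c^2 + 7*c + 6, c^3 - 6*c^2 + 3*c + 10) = c + 1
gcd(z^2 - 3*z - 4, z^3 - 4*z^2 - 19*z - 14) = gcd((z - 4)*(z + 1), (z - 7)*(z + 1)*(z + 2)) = z + 1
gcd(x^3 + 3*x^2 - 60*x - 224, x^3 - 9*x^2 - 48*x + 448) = x^2 - x - 56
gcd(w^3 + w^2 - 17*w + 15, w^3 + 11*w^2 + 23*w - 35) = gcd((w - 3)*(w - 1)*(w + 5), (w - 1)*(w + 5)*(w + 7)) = w^2 + 4*w - 5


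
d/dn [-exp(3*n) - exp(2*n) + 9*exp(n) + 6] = (-3*exp(2*n) - 2*exp(n) + 9)*exp(n)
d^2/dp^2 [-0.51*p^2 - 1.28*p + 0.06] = -1.02000000000000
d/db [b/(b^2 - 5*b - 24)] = (b^2 - b*(2*b - 5) - 5*b - 24)/(-b^2 + 5*b + 24)^2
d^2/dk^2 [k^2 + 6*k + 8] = 2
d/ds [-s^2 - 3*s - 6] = -2*s - 3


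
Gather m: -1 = -1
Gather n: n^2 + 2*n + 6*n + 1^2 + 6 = n^2 + 8*n + 7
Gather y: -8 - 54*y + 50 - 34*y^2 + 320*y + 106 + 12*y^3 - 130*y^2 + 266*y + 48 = 12*y^3 - 164*y^2 + 532*y + 196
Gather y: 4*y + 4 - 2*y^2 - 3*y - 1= -2*y^2 + y + 3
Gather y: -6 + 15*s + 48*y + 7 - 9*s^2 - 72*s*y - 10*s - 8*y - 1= -9*s^2 + 5*s + y*(40 - 72*s)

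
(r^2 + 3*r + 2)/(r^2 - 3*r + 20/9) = 9*(r^2 + 3*r + 2)/(9*r^2 - 27*r + 20)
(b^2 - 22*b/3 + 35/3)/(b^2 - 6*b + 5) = (b - 7/3)/(b - 1)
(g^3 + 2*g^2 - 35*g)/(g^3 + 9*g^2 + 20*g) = (g^2 + 2*g - 35)/(g^2 + 9*g + 20)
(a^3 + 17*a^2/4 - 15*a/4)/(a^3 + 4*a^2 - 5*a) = (a - 3/4)/(a - 1)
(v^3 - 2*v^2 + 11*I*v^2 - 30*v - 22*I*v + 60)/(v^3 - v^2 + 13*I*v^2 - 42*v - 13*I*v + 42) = (v^2 + v*(-2 + 5*I) - 10*I)/(v^2 + v*(-1 + 7*I) - 7*I)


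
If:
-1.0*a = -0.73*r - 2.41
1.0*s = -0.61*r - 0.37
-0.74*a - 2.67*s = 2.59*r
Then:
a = 2.02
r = -0.53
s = -0.05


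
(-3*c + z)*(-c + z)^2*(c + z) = -3*c^4 + 4*c^3*z + 2*c^2*z^2 - 4*c*z^3 + z^4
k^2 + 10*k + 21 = (k + 3)*(k + 7)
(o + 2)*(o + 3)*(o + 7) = o^3 + 12*o^2 + 41*o + 42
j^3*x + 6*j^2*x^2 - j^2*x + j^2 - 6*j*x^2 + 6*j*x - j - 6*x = (j - 1)*(j + 6*x)*(j*x + 1)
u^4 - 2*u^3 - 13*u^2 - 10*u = u*(u - 5)*(u + 1)*(u + 2)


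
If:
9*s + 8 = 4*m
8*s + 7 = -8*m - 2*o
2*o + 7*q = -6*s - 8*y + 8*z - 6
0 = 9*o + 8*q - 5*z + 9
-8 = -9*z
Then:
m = 1549/5272 - 144*y/659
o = 832*y/659 - 9739/5931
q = 7579/5931 - 936*y/659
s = -64*y/659 - 8995/11862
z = 8/9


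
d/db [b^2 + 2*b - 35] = 2*b + 2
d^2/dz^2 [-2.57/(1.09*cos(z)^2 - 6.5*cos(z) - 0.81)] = (-12.213668*(1 - cos(z)^2)^2 + 54.62535*cos(z)^3 - 123.765546*cos(z)^2 - 95.71965*cos(z) + 233.916774)/(-1.09*cos(z)^2 + 6.5*cos(z) + 0.81)^3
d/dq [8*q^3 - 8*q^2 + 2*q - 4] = 24*q^2 - 16*q + 2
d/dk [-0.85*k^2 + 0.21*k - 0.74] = 0.21 - 1.7*k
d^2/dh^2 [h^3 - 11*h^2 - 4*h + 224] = 6*h - 22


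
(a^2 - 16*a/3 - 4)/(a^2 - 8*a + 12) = (a + 2/3)/(a - 2)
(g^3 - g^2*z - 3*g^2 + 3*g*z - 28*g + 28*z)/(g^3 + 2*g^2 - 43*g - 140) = (g - z)/(g + 5)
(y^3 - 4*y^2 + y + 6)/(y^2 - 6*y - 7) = (y^2 - 5*y + 6)/(y - 7)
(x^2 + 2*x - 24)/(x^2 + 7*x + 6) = (x - 4)/(x + 1)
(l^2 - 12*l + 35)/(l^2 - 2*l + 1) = (l^2 - 12*l + 35)/(l^2 - 2*l + 1)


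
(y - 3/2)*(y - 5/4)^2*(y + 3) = y^4 - y^3 - 107*y^2/16 + 435*y/32 - 225/32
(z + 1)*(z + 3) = z^2 + 4*z + 3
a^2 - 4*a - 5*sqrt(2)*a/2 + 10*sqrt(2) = (a - 4)*(a - 5*sqrt(2)/2)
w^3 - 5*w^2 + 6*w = w*(w - 3)*(w - 2)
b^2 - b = b*(b - 1)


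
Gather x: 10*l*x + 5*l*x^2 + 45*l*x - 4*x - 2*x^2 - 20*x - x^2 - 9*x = x^2*(5*l - 3) + x*(55*l - 33)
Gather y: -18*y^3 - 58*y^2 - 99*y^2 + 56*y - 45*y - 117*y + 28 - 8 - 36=-18*y^3 - 157*y^2 - 106*y - 16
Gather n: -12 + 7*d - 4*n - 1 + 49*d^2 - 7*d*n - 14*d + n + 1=49*d^2 - 7*d + n*(-7*d - 3) - 12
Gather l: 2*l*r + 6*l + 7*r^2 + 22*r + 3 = l*(2*r + 6) + 7*r^2 + 22*r + 3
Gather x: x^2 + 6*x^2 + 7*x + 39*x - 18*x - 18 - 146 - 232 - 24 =7*x^2 + 28*x - 420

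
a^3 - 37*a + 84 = (a - 4)*(a - 3)*(a + 7)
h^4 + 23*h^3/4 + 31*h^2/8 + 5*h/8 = h*(h + 1/4)*(h + 1/2)*(h + 5)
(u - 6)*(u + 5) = u^2 - u - 30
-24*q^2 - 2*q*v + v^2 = (-6*q + v)*(4*q + v)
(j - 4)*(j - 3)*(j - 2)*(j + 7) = j^4 - 2*j^3 - 37*j^2 + 158*j - 168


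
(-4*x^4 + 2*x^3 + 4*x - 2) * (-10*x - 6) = 40*x^5 + 4*x^4 - 12*x^3 - 40*x^2 - 4*x + 12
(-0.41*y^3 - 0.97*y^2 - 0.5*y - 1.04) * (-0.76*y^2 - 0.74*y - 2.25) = 0.3116*y^5 + 1.0406*y^4 + 2.0203*y^3 + 3.3429*y^2 + 1.8946*y + 2.34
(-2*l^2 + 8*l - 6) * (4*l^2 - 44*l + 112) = -8*l^4 + 120*l^3 - 600*l^2 + 1160*l - 672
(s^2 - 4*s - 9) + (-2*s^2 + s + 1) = -s^2 - 3*s - 8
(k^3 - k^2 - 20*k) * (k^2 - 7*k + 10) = k^5 - 8*k^4 - 3*k^3 + 130*k^2 - 200*k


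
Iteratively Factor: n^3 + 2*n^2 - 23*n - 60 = (n + 4)*(n^2 - 2*n - 15) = (n + 3)*(n + 4)*(n - 5)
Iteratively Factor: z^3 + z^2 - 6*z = (z + 3)*(z^2 - 2*z) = z*(z + 3)*(z - 2)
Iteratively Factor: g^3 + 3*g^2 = (g)*(g^2 + 3*g) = g^2*(g + 3)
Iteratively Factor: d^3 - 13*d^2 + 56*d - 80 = (d - 4)*(d^2 - 9*d + 20) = (d - 4)^2*(d - 5)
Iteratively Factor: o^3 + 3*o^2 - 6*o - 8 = (o + 4)*(o^2 - o - 2) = (o + 1)*(o + 4)*(o - 2)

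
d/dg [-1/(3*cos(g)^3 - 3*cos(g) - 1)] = 3*(1 - 3*cos(g)^2)*sin(g)/(3*sin(g)^2*cos(g) + 1)^2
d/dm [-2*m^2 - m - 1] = -4*m - 1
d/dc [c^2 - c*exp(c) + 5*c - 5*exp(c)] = -c*exp(c) + 2*c - 6*exp(c) + 5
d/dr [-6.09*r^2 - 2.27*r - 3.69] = -12.18*r - 2.27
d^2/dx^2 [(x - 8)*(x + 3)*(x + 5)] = 6*x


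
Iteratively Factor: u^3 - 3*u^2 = (u)*(u^2 - 3*u) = u*(u - 3)*(u)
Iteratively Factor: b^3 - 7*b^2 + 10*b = (b - 5)*(b^2 - 2*b) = (b - 5)*(b - 2)*(b)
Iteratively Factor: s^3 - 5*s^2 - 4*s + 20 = (s - 2)*(s^2 - 3*s - 10) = (s - 5)*(s - 2)*(s + 2)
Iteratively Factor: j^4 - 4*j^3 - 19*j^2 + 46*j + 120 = (j + 2)*(j^3 - 6*j^2 - 7*j + 60) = (j + 2)*(j + 3)*(j^2 - 9*j + 20) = (j - 4)*(j + 2)*(j + 3)*(j - 5)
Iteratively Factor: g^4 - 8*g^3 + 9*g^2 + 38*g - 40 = (g - 5)*(g^3 - 3*g^2 - 6*g + 8) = (g - 5)*(g - 1)*(g^2 - 2*g - 8) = (g - 5)*(g - 4)*(g - 1)*(g + 2)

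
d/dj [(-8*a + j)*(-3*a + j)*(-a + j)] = 35*a^2 - 24*a*j + 3*j^2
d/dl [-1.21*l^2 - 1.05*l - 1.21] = -2.42*l - 1.05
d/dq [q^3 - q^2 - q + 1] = 3*q^2 - 2*q - 1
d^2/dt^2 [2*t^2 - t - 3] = 4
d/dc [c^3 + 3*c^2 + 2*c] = 3*c^2 + 6*c + 2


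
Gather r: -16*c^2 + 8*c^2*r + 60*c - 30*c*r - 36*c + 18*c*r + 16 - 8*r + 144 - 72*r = -16*c^2 + 24*c + r*(8*c^2 - 12*c - 80) + 160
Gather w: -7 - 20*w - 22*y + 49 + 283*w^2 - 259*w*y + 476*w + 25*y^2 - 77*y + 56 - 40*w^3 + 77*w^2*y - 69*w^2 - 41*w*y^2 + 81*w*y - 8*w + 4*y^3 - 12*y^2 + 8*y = -40*w^3 + w^2*(77*y + 214) + w*(-41*y^2 - 178*y + 448) + 4*y^3 + 13*y^2 - 91*y + 98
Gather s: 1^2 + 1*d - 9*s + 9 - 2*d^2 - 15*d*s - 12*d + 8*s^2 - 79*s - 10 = -2*d^2 - 11*d + 8*s^2 + s*(-15*d - 88)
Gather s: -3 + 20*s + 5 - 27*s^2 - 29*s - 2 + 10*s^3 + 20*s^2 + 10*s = 10*s^3 - 7*s^2 + s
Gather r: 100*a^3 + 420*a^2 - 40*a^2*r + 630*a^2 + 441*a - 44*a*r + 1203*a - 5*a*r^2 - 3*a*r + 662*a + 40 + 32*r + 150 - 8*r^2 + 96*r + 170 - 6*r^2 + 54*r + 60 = 100*a^3 + 1050*a^2 + 2306*a + r^2*(-5*a - 14) + r*(-40*a^2 - 47*a + 182) + 420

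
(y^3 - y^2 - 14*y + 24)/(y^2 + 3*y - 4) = (y^2 - 5*y + 6)/(y - 1)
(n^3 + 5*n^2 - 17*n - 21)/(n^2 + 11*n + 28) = (n^2 - 2*n - 3)/(n + 4)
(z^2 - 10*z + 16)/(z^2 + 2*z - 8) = (z - 8)/(z + 4)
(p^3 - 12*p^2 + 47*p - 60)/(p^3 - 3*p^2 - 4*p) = (p^2 - 8*p + 15)/(p*(p + 1))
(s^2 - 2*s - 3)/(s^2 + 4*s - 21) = (s + 1)/(s + 7)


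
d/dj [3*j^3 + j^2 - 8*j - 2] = 9*j^2 + 2*j - 8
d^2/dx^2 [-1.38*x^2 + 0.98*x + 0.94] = -2.76000000000000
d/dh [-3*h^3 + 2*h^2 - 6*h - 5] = -9*h^2 + 4*h - 6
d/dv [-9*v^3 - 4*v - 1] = -27*v^2 - 4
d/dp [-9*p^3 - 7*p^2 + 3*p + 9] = -27*p^2 - 14*p + 3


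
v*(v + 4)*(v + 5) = v^3 + 9*v^2 + 20*v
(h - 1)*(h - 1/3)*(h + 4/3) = h^3 - 13*h/9 + 4/9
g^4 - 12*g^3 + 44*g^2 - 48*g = g*(g - 6)*(g - 4)*(g - 2)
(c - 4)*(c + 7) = c^2 + 3*c - 28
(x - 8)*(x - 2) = x^2 - 10*x + 16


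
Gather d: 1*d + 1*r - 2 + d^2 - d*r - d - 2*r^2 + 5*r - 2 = d^2 - d*r - 2*r^2 + 6*r - 4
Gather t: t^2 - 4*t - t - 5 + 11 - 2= t^2 - 5*t + 4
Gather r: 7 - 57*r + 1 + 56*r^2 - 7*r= 56*r^2 - 64*r + 8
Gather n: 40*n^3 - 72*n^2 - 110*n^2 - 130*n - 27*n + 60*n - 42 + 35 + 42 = 40*n^3 - 182*n^2 - 97*n + 35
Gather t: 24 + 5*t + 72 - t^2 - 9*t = -t^2 - 4*t + 96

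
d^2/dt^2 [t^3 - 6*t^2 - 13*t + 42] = 6*t - 12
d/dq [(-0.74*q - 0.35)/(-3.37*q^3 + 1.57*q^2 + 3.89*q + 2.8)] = (-4.9876*q^3 - 2.3767*q^2 + 1.099*q - 0.7105)/(11.3569*q^6 - 10.5818*q^5 - 23.7537*q^4 - 6.6574*q^3 + 23.9241*q^2 + 21.784*q + 7.84)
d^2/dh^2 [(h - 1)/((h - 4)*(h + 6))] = 2*(h^3 - 3*h^2 + 66*h + 20)/(h^6 + 6*h^5 - 60*h^4 - 280*h^3 + 1440*h^2 + 3456*h - 13824)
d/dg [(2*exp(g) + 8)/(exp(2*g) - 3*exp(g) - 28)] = -2*exp(g)/(exp(2*g) - 14*exp(g) + 49)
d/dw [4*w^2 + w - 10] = 8*w + 1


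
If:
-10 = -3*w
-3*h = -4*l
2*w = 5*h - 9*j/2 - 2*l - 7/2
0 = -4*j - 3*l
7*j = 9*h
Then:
No Solution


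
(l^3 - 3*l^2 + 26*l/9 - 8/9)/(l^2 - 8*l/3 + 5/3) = (9*l^2 - 18*l + 8)/(3*(3*l - 5))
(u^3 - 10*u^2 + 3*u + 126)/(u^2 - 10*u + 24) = (u^2 - 4*u - 21)/(u - 4)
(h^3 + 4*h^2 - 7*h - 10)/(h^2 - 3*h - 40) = (h^2 - h - 2)/(h - 8)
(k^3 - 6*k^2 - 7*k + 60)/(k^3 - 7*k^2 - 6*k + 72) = (k - 5)/(k - 6)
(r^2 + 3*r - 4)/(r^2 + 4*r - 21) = (r^2 + 3*r - 4)/(r^2 + 4*r - 21)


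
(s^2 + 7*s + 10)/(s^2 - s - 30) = (s + 2)/(s - 6)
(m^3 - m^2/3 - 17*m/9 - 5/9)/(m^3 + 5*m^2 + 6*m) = (9*m^3 - 3*m^2 - 17*m - 5)/(9*m*(m^2 + 5*m + 6))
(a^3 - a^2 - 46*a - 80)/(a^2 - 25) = (a^2 - 6*a - 16)/(a - 5)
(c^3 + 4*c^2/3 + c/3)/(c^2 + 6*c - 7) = c*(3*c^2 + 4*c + 1)/(3*(c^2 + 6*c - 7))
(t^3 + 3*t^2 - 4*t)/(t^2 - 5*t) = (t^2 + 3*t - 4)/(t - 5)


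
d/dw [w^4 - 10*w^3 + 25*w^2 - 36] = 2*w*(2*w^2 - 15*w + 25)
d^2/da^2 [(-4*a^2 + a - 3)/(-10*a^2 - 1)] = 4*(-50*a^3 + 390*a^2 + 15*a - 13)/(1000*a^6 + 300*a^4 + 30*a^2 + 1)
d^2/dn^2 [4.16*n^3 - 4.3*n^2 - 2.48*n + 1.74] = 24.96*n - 8.6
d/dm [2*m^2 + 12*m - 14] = 4*m + 12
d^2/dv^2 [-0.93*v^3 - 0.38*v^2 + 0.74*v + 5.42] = -5.58*v - 0.76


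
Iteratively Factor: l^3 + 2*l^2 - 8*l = (l)*(l^2 + 2*l - 8) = l*(l + 4)*(l - 2)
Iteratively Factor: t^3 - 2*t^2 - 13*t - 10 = (t + 2)*(t^2 - 4*t - 5) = (t + 1)*(t + 2)*(t - 5)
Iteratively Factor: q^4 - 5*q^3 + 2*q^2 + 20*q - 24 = (q - 3)*(q^3 - 2*q^2 - 4*q + 8) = (q - 3)*(q + 2)*(q^2 - 4*q + 4) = (q - 3)*(q - 2)*(q + 2)*(q - 2)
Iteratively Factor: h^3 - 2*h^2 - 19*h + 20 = (h - 5)*(h^2 + 3*h - 4) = (h - 5)*(h + 4)*(h - 1)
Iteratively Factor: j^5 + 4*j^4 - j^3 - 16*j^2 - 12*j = (j + 1)*(j^4 + 3*j^3 - 4*j^2 - 12*j) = (j + 1)*(j + 3)*(j^3 - 4*j) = (j + 1)*(j + 2)*(j + 3)*(j^2 - 2*j) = j*(j + 1)*(j + 2)*(j + 3)*(j - 2)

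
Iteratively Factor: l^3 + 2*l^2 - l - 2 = (l + 1)*(l^2 + l - 2) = (l - 1)*(l + 1)*(l + 2)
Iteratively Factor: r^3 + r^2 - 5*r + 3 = (r - 1)*(r^2 + 2*r - 3) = (r - 1)*(r + 3)*(r - 1)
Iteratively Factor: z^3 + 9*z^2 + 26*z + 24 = (z + 3)*(z^2 + 6*z + 8) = (z + 3)*(z + 4)*(z + 2)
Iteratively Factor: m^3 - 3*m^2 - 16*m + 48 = (m - 3)*(m^2 - 16) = (m - 4)*(m - 3)*(m + 4)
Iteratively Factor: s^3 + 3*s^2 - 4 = (s - 1)*(s^2 + 4*s + 4) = (s - 1)*(s + 2)*(s + 2)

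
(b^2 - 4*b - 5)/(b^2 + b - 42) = (b^2 - 4*b - 5)/(b^2 + b - 42)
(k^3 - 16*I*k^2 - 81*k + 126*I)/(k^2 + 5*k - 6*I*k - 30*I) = (k^2 - 10*I*k - 21)/(k + 5)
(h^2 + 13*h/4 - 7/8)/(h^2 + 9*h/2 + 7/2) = (h - 1/4)/(h + 1)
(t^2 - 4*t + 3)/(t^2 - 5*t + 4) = (t - 3)/(t - 4)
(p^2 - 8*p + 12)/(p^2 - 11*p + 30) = (p - 2)/(p - 5)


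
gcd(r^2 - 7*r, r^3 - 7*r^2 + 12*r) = r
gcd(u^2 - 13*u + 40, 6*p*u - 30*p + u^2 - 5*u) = u - 5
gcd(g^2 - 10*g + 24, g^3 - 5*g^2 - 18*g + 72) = g - 6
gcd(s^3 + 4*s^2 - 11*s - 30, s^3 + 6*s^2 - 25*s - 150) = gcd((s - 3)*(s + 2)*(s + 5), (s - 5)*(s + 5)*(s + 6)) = s + 5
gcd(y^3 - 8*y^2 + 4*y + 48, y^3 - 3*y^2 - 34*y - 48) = y + 2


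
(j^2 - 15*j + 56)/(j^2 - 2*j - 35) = (j - 8)/(j + 5)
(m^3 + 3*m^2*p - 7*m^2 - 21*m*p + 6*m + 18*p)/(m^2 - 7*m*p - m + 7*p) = (-m^2 - 3*m*p + 6*m + 18*p)/(-m + 7*p)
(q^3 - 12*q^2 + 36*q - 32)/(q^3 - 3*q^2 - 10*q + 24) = (q^2 - 10*q + 16)/(q^2 - q - 12)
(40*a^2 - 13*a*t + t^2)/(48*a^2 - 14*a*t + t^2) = (-5*a + t)/(-6*a + t)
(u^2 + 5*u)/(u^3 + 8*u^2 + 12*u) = (u + 5)/(u^2 + 8*u + 12)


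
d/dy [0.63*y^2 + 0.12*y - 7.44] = 1.26*y + 0.12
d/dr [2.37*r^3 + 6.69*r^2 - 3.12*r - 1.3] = 7.11*r^2 + 13.38*r - 3.12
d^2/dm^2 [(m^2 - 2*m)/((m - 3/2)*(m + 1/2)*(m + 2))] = 32*(4*m^6 - 24*m^5 + 9*m^4 + 23*m^3 - 54*m^2 - 36*m + 42)/(64*m^9 + 192*m^8 - 336*m^7 - 1280*m^6 + 348*m^5 + 2748*m^4 + 685*m^3 - 1746*m^2 - 1188*m - 216)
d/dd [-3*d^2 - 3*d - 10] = -6*d - 3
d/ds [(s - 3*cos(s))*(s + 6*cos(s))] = -3*s*sin(s) + 2*s + 18*sin(2*s) + 3*cos(s)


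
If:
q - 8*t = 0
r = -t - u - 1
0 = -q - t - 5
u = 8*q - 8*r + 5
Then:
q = -40/9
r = -271/63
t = -5/9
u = 27/7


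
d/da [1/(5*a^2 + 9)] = -10*a/(5*a^2 + 9)^2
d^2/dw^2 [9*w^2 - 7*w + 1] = 18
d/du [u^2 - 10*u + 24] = 2*u - 10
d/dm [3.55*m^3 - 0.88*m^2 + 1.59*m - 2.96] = 10.65*m^2 - 1.76*m + 1.59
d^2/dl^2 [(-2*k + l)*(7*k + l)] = 2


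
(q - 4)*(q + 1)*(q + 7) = q^3 + 4*q^2 - 25*q - 28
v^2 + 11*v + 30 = (v + 5)*(v + 6)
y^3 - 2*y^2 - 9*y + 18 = (y - 3)*(y - 2)*(y + 3)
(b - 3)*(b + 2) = b^2 - b - 6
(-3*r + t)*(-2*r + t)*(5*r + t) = 30*r^3 - 19*r^2*t + t^3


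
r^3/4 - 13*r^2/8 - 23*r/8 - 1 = (r/4 + 1/4)*(r - 8)*(r + 1/2)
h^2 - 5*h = h*(h - 5)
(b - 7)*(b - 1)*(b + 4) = b^3 - 4*b^2 - 25*b + 28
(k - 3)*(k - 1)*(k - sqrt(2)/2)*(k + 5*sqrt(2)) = k^4 - 4*k^3 + 9*sqrt(2)*k^3/2 - 18*sqrt(2)*k^2 - 2*k^2 + 27*sqrt(2)*k/2 + 20*k - 15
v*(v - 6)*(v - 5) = v^3 - 11*v^2 + 30*v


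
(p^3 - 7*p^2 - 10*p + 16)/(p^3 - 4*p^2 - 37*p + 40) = (p + 2)/(p + 5)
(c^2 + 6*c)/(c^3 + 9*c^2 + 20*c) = (c + 6)/(c^2 + 9*c + 20)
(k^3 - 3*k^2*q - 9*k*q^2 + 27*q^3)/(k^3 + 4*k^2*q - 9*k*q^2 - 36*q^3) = (k - 3*q)/(k + 4*q)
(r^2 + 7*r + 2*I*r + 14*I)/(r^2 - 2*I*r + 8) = (r + 7)/(r - 4*I)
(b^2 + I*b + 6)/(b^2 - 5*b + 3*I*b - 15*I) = (b - 2*I)/(b - 5)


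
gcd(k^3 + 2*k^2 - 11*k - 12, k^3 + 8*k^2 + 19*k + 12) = k^2 + 5*k + 4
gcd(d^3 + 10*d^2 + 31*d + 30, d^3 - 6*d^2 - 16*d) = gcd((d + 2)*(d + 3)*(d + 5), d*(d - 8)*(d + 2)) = d + 2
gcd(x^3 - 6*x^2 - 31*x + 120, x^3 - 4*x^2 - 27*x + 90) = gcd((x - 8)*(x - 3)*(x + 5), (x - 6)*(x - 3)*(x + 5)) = x^2 + 2*x - 15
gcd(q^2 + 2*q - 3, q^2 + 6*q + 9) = q + 3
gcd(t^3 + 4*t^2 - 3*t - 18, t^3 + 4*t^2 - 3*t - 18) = t^3 + 4*t^2 - 3*t - 18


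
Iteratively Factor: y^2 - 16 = (y + 4)*(y - 4)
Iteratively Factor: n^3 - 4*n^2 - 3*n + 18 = (n - 3)*(n^2 - n - 6) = (n - 3)^2*(n + 2)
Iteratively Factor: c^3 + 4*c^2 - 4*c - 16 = (c - 2)*(c^2 + 6*c + 8) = (c - 2)*(c + 4)*(c + 2)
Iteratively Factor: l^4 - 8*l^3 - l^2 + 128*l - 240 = (l - 3)*(l^3 - 5*l^2 - 16*l + 80) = (l - 5)*(l - 3)*(l^2 - 16) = (l - 5)*(l - 4)*(l - 3)*(l + 4)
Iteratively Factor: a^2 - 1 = (a - 1)*(a + 1)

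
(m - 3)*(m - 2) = m^2 - 5*m + 6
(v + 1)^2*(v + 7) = v^3 + 9*v^2 + 15*v + 7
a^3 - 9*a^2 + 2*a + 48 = (a - 8)*(a - 3)*(a + 2)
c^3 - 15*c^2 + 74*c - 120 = (c - 6)*(c - 5)*(c - 4)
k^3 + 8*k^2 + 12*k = k*(k + 2)*(k + 6)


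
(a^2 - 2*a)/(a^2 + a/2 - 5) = 2*a/(2*a + 5)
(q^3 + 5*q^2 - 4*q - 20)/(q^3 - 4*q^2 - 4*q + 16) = (q + 5)/(q - 4)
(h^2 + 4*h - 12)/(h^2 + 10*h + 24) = (h - 2)/(h + 4)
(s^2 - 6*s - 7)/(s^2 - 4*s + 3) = (s^2 - 6*s - 7)/(s^2 - 4*s + 3)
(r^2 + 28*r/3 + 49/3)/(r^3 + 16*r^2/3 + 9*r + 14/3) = (r + 7)/(r^2 + 3*r + 2)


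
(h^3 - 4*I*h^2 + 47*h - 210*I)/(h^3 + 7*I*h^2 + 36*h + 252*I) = (h - 5*I)/(h + 6*I)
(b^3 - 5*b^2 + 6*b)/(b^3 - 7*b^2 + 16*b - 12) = b/(b - 2)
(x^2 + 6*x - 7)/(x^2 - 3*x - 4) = (-x^2 - 6*x + 7)/(-x^2 + 3*x + 4)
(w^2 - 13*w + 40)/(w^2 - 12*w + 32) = (w - 5)/(w - 4)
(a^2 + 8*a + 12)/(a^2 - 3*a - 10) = (a + 6)/(a - 5)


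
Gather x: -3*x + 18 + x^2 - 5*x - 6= x^2 - 8*x + 12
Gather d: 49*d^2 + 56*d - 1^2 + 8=49*d^2 + 56*d + 7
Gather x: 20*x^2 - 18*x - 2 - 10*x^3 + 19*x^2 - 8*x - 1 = -10*x^3 + 39*x^2 - 26*x - 3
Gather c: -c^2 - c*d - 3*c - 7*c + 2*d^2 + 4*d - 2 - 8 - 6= -c^2 + c*(-d - 10) + 2*d^2 + 4*d - 16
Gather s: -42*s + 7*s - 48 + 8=-35*s - 40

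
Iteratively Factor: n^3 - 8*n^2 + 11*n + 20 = (n - 4)*(n^2 - 4*n - 5) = (n - 5)*(n - 4)*(n + 1)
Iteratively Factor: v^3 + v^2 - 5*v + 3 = (v - 1)*(v^2 + 2*v - 3) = (v - 1)*(v + 3)*(v - 1)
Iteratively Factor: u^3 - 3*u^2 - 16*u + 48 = (u - 4)*(u^2 + u - 12) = (u - 4)*(u + 4)*(u - 3)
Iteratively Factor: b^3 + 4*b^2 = (b)*(b^2 + 4*b) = b*(b + 4)*(b)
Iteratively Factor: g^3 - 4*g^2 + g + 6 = (g - 2)*(g^2 - 2*g - 3) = (g - 2)*(g + 1)*(g - 3)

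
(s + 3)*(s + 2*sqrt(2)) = s^2 + 2*sqrt(2)*s + 3*s + 6*sqrt(2)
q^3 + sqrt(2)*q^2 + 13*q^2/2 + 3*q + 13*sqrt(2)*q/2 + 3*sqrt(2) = (q + 1/2)*(q + 6)*(q + sqrt(2))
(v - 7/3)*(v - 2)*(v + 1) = v^3 - 10*v^2/3 + v/3 + 14/3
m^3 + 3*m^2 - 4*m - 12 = (m - 2)*(m + 2)*(m + 3)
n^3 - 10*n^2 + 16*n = n*(n - 8)*(n - 2)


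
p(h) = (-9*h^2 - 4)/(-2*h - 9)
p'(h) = -18*h/(-2*h - 9) + 2*(-9*h^2 - 4)/(-2*h - 9)^2 = 2*(9*h^2 + 81*h - 4)/(4*h^2 + 36*h + 81)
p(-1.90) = 7.02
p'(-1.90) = -9.28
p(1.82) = 2.67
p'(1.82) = 2.17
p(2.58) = 4.51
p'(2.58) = 2.64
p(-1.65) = 5.00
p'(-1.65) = -6.97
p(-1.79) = 6.06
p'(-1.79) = -8.18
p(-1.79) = 6.06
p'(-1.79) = -8.18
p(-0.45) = 0.72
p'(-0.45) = -1.18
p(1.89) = 2.83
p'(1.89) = 2.22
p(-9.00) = -81.44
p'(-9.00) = -0.10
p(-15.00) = -96.62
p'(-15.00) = 3.66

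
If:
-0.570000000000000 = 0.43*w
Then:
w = -1.33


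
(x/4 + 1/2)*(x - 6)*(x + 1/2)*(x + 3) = x^4/4 - x^3/8 - 49*x^2/8 - 12*x - 9/2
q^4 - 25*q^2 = q^2*(q - 5)*(q + 5)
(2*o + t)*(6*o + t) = 12*o^2 + 8*o*t + t^2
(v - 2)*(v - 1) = v^2 - 3*v + 2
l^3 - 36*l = l*(l - 6)*(l + 6)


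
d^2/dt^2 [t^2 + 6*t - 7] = 2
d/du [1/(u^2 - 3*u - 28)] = (3 - 2*u)/(-u^2 + 3*u + 28)^2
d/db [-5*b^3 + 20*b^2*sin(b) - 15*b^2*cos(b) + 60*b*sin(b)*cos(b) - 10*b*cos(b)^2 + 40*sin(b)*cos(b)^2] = 15*b^2*sin(b) + 20*b^2*cos(b) - 15*b^2 + 40*b*sin(b) + 10*b*sin(2*b) - 30*b*cos(b) + 60*b*cos(2*b) + 30*sin(2*b) + 10*cos(b) - 5*cos(2*b) + 30*cos(3*b) - 5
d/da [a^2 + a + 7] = 2*a + 1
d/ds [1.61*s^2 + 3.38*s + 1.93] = 3.22*s + 3.38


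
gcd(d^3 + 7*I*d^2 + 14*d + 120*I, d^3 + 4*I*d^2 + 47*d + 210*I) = d^2 + 11*I*d - 30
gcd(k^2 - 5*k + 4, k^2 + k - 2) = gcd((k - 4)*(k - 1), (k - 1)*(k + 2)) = k - 1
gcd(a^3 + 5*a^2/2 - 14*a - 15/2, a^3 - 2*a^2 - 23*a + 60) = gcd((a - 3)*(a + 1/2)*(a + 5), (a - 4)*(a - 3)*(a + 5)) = a^2 + 2*a - 15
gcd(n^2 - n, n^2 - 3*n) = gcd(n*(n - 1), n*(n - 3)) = n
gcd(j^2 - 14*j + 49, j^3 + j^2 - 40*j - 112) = j - 7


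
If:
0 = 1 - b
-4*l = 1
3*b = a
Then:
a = 3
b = 1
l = -1/4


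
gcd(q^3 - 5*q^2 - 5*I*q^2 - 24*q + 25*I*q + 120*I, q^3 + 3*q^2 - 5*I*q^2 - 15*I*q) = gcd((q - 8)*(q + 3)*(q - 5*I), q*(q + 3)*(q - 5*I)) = q^2 + q*(3 - 5*I) - 15*I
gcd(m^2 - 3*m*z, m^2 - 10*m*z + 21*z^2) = -m + 3*z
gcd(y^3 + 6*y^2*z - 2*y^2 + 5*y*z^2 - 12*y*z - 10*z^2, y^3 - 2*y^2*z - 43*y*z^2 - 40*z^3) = y^2 + 6*y*z + 5*z^2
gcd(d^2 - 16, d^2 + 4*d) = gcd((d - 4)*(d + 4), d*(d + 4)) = d + 4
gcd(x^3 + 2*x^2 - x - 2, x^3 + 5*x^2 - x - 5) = x^2 - 1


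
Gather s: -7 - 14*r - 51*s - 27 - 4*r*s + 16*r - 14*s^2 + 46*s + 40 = 2*r - 14*s^2 + s*(-4*r - 5) + 6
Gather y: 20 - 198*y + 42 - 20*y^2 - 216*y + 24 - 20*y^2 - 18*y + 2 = -40*y^2 - 432*y + 88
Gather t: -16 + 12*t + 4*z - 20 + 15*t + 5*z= 27*t + 9*z - 36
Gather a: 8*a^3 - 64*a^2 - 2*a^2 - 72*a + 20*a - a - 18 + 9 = 8*a^3 - 66*a^2 - 53*a - 9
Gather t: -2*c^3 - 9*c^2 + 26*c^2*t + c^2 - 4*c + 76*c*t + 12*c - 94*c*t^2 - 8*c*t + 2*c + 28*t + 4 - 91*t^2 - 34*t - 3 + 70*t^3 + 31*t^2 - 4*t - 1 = -2*c^3 - 8*c^2 + 10*c + 70*t^3 + t^2*(-94*c - 60) + t*(26*c^2 + 68*c - 10)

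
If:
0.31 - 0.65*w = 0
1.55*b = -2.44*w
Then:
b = -0.75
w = 0.48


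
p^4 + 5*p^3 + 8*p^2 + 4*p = p*(p + 1)*(p + 2)^2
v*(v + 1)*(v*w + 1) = v^3*w + v^2*w + v^2 + v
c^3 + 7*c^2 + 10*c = c*(c + 2)*(c + 5)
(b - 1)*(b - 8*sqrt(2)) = b^2 - 8*sqrt(2)*b - b + 8*sqrt(2)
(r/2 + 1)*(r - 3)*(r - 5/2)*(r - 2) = r^4/2 - 11*r^3/4 + 7*r^2/4 + 11*r - 15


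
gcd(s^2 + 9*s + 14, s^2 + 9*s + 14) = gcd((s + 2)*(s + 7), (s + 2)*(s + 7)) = s^2 + 9*s + 14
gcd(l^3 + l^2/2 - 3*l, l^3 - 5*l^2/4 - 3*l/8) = l^2 - 3*l/2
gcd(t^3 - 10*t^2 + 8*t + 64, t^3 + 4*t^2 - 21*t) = 1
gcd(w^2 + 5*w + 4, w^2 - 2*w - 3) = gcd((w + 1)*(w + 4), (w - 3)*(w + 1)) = w + 1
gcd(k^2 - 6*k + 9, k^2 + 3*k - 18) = k - 3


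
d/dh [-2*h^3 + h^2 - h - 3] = -6*h^2 + 2*h - 1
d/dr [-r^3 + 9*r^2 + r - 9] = -3*r^2 + 18*r + 1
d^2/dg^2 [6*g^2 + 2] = 12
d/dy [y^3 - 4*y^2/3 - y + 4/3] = 3*y^2 - 8*y/3 - 1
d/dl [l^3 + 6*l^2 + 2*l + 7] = 3*l^2 + 12*l + 2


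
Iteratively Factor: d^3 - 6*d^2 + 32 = (d + 2)*(d^2 - 8*d + 16) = (d - 4)*(d + 2)*(d - 4)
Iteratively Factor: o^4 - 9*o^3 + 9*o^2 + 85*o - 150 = (o - 5)*(o^3 - 4*o^2 - 11*o + 30) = (o - 5)*(o - 2)*(o^2 - 2*o - 15) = (o - 5)^2*(o - 2)*(o + 3)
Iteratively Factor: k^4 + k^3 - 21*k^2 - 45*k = (k)*(k^3 + k^2 - 21*k - 45) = k*(k + 3)*(k^2 - 2*k - 15) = k*(k - 5)*(k + 3)*(k + 3)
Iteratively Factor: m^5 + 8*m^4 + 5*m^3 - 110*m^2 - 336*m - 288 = (m - 4)*(m^4 + 12*m^3 + 53*m^2 + 102*m + 72) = (m - 4)*(m + 4)*(m^3 + 8*m^2 + 21*m + 18) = (m - 4)*(m + 2)*(m + 4)*(m^2 + 6*m + 9) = (m - 4)*(m + 2)*(m + 3)*(m + 4)*(m + 3)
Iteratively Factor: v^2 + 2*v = (v + 2)*(v)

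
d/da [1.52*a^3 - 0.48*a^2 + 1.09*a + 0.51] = 4.56*a^2 - 0.96*a + 1.09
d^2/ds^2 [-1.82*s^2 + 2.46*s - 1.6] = -3.64000000000000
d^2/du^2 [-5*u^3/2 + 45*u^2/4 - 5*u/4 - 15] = 45/2 - 15*u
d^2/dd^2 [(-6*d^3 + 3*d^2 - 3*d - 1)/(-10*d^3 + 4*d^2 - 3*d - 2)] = 2*(-60*d^6 + 360*d^5 - 210*d^4 + 124*d^3 - 186*d^2 + 48*d - 13)/(1000*d^9 - 1200*d^8 + 1380*d^7 - 184*d^6 - 66*d^5 + 348*d^4 + 3*d^3 + 6*d^2 + 36*d + 8)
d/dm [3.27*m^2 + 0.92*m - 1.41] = 6.54*m + 0.92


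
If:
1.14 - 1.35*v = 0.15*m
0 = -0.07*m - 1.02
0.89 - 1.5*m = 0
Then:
No Solution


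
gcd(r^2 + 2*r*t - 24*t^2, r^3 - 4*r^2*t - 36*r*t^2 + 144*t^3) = r^2 + 2*r*t - 24*t^2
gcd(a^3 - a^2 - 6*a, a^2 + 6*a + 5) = 1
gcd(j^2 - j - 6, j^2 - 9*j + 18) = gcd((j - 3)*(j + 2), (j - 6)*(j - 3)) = j - 3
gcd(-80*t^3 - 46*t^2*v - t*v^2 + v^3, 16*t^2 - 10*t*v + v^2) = 8*t - v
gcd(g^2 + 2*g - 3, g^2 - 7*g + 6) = g - 1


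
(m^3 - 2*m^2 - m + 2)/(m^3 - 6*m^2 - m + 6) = (m - 2)/(m - 6)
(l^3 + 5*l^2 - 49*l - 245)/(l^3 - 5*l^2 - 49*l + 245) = (l + 5)/(l - 5)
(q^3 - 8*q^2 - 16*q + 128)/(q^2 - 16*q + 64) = (q^2 - 16)/(q - 8)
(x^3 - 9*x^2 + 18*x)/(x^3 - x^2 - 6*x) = (x - 6)/(x + 2)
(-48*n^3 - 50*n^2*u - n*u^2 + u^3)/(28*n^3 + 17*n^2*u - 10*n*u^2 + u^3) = (-48*n^2 - 2*n*u + u^2)/(28*n^2 - 11*n*u + u^2)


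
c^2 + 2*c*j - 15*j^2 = (c - 3*j)*(c + 5*j)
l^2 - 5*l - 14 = (l - 7)*(l + 2)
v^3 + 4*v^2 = v^2*(v + 4)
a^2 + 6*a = a*(a + 6)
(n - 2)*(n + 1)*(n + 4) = n^3 + 3*n^2 - 6*n - 8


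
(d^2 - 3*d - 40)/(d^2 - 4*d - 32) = (d + 5)/(d + 4)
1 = 1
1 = 1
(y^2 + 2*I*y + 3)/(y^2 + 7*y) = (y^2 + 2*I*y + 3)/(y*(y + 7))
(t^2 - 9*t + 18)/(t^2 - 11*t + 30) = (t - 3)/(t - 5)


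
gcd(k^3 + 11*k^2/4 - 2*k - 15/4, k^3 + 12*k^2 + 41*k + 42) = k + 3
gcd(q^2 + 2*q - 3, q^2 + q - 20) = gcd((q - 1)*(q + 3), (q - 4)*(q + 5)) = 1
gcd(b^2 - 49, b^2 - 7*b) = b - 7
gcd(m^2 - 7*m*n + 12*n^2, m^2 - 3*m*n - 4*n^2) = m - 4*n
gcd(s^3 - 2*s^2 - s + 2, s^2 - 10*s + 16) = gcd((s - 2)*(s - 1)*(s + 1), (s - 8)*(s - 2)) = s - 2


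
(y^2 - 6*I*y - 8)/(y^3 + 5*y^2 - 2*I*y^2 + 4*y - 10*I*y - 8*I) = (y - 4*I)/(y^2 + 5*y + 4)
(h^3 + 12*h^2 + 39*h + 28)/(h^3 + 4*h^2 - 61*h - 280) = (h^2 + 5*h + 4)/(h^2 - 3*h - 40)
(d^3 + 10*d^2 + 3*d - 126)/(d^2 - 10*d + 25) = (d^3 + 10*d^2 + 3*d - 126)/(d^2 - 10*d + 25)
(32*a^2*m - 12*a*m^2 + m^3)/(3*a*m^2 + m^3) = (32*a^2 - 12*a*m + m^2)/(m*(3*a + m))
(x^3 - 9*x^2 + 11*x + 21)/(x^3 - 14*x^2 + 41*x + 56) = (x - 3)/(x - 8)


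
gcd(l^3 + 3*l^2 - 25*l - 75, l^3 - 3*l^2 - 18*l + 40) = l - 5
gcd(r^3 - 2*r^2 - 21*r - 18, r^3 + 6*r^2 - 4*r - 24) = 1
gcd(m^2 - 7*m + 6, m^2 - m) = m - 1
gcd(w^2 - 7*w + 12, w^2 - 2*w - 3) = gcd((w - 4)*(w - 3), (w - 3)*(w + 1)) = w - 3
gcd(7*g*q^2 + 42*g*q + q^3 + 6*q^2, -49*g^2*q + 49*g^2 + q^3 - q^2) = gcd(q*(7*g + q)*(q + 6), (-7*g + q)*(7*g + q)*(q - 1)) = 7*g + q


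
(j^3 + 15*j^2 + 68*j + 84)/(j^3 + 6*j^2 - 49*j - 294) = (j + 2)/(j - 7)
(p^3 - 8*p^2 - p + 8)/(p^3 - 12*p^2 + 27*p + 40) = (p - 1)/(p - 5)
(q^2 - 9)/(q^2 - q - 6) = (q + 3)/(q + 2)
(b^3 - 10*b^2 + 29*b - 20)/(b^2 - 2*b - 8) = (b^2 - 6*b + 5)/(b + 2)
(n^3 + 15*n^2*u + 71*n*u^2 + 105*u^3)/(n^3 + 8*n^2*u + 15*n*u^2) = (n + 7*u)/n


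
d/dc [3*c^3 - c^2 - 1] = c*(9*c - 2)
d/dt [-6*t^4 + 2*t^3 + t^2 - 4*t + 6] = -24*t^3 + 6*t^2 + 2*t - 4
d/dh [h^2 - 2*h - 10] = 2*h - 2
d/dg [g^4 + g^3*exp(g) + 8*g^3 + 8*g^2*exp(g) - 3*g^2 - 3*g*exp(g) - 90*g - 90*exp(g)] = g^3*exp(g) + 4*g^3 + 11*g^2*exp(g) + 24*g^2 + 13*g*exp(g) - 6*g - 93*exp(g) - 90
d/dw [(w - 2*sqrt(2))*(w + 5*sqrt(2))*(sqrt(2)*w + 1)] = 3*sqrt(2)*w^2 + 14*w - 17*sqrt(2)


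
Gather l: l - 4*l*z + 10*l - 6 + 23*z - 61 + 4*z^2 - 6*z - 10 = l*(11 - 4*z) + 4*z^2 + 17*z - 77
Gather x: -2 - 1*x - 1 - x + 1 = -2*x - 2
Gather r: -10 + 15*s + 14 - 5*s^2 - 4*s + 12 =-5*s^2 + 11*s + 16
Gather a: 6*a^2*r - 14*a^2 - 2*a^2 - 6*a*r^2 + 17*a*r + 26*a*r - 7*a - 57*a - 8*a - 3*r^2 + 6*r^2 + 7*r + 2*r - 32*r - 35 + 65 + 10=a^2*(6*r - 16) + a*(-6*r^2 + 43*r - 72) + 3*r^2 - 23*r + 40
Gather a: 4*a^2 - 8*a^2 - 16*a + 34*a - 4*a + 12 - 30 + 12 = -4*a^2 + 14*a - 6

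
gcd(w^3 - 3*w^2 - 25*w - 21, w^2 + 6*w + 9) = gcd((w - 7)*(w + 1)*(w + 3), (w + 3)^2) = w + 3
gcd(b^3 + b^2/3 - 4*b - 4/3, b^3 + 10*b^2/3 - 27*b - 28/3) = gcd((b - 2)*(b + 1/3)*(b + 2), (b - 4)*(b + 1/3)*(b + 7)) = b + 1/3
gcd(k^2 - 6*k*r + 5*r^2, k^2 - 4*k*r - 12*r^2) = 1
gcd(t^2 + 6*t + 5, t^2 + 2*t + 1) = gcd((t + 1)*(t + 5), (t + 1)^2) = t + 1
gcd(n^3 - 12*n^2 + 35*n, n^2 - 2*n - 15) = n - 5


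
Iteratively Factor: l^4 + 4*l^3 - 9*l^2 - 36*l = (l - 3)*(l^3 + 7*l^2 + 12*l) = (l - 3)*(l + 4)*(l^2 + 3*l) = (l - 3)*(l + 3)*(l + 4)*(l)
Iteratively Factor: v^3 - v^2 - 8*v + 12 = (v + 3)*(v^2 - 4*v + 4) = (v - 2)*(v + 3)*(v - 2)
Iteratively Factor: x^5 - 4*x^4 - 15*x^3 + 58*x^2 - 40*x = (x - 5)*(x^4 + x^3 - 10*x^2 + 8*x) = (x - 5)*(x - 2)*(x^3 + 3*x^2 - 4*x) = (x - 5)*(x - 2)*(x + 4)*(x^2 - x) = x*(x - 5)*(x - 2)*(x + 4)*(x - 1)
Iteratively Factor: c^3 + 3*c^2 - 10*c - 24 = (c - 3)*(c^2 + 6*c + 8) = (c - 3)*(c + 2)*(c + 4)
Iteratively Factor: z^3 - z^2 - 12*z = (z)*(z^2 - z - 12) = z*(z - 4)*(z + 3)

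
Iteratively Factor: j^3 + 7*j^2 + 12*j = (j + 3)*(j^2 + 4*j) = j*(j + 3)*(j + 4)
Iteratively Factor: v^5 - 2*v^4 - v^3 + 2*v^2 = (v + 1)*(v^4 - 3*v^3 + 2*v^2) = (v - 2)*(v + 1)*(v^3 - v^2) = v*(v - 2)*(v + 1)*(v^2 - v) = v*(v - 2)*(v - 1)*(v + 1)*(v)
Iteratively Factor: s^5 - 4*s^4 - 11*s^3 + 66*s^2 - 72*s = (s + 4)*(s^4 - 8*s^3 + 21*s^2 - 18*s) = (s - 3)*(s + 4)*(s^3 - 5*s^2 + 6*s) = s*(s - 3)*(s + 4)*(s^2 - 5*s + 6) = s*(s - 3)*(s - 2)*(s + 4)*(s - 3)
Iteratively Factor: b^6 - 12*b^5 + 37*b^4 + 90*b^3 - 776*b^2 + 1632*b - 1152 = (b - 2)*(b^5 - 10*b^4 + 17*b^3 + 124*b^2 - 528*b + 576) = (b - 4)*(b - 2)*(b^4 - 6*b^3 - 7*b^2 + 96*b - 144) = (b - 4)*(b - 3)*(b - 2)*(b^3 - 3*b^2 - 16*b + 48) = (b - 4)*(b - 3)*(b - 2)*(b + 4)*(b^2 - 7*b + 12) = (b - 4)^2*(b - 3)*(b - 2)*(b + 4)*(b - 3)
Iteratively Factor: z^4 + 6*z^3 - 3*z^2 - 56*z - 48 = (z - 3)*(z^3 + 9*z^2 + 24*z + 16) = (z - 3)*(z + 1)*(z^2 + 8*z + 16) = (z - 3)*(z + 1)*(z + 4)*(z + 4)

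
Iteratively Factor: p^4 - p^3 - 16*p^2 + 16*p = (p - 1)*(p^3 - 16*p) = (p - 1)*(p + 4)*(p^2 - 4*p) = p*(p - 1)*(p + 4)*(p - 4)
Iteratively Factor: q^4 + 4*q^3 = (q)*(q^3 + 4*q^2) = q^2*(q^2 + 4*q) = q^2*(q + 4)*(q)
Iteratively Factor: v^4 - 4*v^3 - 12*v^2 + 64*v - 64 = (v - 2)*(v^3 - 2*v^2 - 16*v + 32) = (v - 4)*(v - 2)*(v^2 + 2*v - 8) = (v - 4)*(v - 2)^2*(v + 4)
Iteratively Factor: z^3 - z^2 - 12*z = (z + 3)*(z^2 - 4*z) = (z - 4)*(z + 3)*(z)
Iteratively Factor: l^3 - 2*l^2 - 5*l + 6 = (l - 3)*(l^2 + l - 2) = (l - 3)*(l - 1)*(l + 2)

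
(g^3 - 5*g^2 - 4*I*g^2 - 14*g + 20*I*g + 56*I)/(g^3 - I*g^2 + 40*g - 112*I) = (g^2 - 5*g - 14)/(g^2 + 3*I*g + 28)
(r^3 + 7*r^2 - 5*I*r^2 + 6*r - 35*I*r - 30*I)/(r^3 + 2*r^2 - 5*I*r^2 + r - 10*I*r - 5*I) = (r + 6)/(r + 1)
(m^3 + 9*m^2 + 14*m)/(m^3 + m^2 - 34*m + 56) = m*(m + 2)/(m^2 - 6*m + 8)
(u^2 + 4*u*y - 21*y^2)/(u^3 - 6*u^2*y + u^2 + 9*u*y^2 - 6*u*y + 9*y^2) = (-u - 7*y)/(-u^2 + 3*u*y - u + 3*y)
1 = 1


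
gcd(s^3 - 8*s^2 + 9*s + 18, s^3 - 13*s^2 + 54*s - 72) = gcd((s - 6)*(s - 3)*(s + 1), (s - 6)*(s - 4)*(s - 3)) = s^2 - 9*s + 18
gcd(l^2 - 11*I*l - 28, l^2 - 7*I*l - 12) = l - 4*I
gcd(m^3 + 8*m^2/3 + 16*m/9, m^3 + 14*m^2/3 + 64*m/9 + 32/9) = m^2 + 8*m/3 + 16/9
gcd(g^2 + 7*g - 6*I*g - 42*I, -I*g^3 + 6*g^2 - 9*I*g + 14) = 1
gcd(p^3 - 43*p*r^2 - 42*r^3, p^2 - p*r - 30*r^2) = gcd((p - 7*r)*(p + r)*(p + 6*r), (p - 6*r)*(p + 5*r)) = 1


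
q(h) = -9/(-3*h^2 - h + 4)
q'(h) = -9*(6*h + 1)/(-3*h^2 - h + 4)^2 = 9*(-6*h - 1)/(3*h^2 + h - 4)^2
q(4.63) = 0.14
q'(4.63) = -0.06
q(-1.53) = 6.03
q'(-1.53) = 33.04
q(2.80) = 0.40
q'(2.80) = -0.32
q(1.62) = 1.64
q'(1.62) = -3.20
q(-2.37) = 0.86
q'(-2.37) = 1.08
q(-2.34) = 0.89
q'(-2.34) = 1.15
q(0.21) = -2.46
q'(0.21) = -1.52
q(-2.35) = 0.88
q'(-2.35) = 1.13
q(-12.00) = 0.02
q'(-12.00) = 0.00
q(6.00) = 0.08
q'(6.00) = -0.03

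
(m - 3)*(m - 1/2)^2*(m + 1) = m^4 - 3*m^3 - 3*m^2/4 + 5*m/2 - 3/4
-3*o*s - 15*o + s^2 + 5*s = (-3*o + s)*(s + 5)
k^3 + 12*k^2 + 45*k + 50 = (k + 2)*(k + 5)^2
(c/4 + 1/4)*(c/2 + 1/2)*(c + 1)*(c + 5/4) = c^4/8 + 17*c^3/32 + 27*c^2/32 + 19*c/32 + 5/32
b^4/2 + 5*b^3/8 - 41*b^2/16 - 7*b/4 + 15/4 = (b/2 + 1)*(b - 3/2)*(b - 5/4)*(b + 2)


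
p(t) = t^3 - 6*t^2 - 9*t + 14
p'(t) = 3*t^2 - 12*t - 9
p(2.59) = -32.18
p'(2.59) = -19.96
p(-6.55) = -465.48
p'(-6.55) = 198.31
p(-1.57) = 9.47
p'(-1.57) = 17.23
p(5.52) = -50.31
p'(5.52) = 16.17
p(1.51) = -9.83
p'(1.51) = -20.28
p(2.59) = -32.18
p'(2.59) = -19.96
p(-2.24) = -7.19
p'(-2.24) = 32.93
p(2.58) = -31.98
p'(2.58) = -19.99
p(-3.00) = -40.00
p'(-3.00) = 54.00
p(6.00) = -40.00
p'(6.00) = 27.00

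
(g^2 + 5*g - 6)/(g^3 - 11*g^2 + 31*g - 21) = (g + 6)/(g^2 - 10*g + 21)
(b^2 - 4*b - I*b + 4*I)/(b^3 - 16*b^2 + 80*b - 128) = (b - I)/(b^2 - 12*b + 32)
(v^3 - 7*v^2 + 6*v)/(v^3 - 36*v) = (v - 1)/(v + 6)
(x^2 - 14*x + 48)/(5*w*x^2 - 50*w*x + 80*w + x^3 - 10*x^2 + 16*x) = (x - 6)/(5*w*x - 10*w + x^2 - 2*x)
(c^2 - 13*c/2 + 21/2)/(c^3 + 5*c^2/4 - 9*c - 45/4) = 2*(2*c - 7)/(4*c^2 + 17*c + 15)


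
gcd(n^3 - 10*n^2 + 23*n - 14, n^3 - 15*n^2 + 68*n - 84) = n^2 - 9*n + 14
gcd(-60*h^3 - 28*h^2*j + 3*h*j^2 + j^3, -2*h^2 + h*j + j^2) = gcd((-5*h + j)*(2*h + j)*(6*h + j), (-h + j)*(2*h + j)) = 2*h + j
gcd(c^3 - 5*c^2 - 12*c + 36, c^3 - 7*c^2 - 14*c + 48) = c^2 + c - 6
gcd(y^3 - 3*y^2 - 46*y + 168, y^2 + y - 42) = y^2 + y - 42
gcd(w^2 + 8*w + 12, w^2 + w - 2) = w + 2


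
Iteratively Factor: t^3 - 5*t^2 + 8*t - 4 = (t - 1)*(t^2 - 4*t + 4) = (t - 2)*(t - 1)*(t - 2)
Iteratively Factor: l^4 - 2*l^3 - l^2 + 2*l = (l + 1)*(l^3 - 3*l^2 + 2*l) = (l - 1)*(l + 1)*(l^2 - 2*l) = l*(l - 1)*(l + 1)*(l - 2)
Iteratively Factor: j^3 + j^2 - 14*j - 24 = (j - 4)*(j^2 + 5*j + 6) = (j - 4)*(j + 3)*(j + 2)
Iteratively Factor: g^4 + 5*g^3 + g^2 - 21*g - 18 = (g + 1)*(g^3 + 4*g^2 - 3*g - 18) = (g + 1)*(g + 3)*(g^2 + g - 6) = (g - 2)*(g + 1)*(g + 3)*(g + 3)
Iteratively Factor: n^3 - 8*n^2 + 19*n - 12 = (n - 4)*(n^2 - 4*n + 3) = (n - 4)*(n - 1)*(n - 3)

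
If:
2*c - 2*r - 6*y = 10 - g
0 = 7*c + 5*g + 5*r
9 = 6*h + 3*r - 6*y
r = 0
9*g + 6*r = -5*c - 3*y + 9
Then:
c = -140/73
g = 196/73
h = -157/438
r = 0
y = -407/219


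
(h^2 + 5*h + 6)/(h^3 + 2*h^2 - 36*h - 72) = (h + 3)/(h^2 - 36)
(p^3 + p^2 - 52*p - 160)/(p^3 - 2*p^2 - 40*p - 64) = (p + 5)/(p + 2)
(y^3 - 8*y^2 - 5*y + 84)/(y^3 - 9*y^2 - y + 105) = (y - 4)/(y - 5)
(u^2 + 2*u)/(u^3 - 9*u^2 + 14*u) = (u + 2)/(u^2 - 9*u + 14)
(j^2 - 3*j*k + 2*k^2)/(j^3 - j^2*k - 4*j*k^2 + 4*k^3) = 1/(j + 2*k)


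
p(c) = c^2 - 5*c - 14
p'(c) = 2*c - 5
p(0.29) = -15.37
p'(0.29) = -4.42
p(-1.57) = -3.69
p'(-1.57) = -8.14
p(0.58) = -16.56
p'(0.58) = -3.84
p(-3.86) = 20.20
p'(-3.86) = -12.72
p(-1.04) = -7.72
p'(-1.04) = -7.08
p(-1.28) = -5.96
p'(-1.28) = -7.56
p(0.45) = -16.05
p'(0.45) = -4.10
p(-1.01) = -7.93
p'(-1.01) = -7.02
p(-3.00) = 10.00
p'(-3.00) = -11.00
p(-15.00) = 286.00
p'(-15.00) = -35.00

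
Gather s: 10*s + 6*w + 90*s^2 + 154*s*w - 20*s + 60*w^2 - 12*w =90*s^2 + s*(154*w - 10) + 60*w^2 - 6*w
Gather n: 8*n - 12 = 8*n - 12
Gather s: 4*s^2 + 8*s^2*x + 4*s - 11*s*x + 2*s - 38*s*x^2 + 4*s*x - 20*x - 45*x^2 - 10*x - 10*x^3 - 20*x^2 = s^2*(8*x + 4) + s*(-38*x^2 - 7*x + 6) - 10*x^3 - 65*x^2 - 30*x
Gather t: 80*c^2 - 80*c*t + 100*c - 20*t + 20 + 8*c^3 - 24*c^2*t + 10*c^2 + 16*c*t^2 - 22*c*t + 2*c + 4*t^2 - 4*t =8*c^3 + 90*c^2 + 102*c + t^2*(16*c + 4) + t*(-24*c^2 - 102*c - 24) + 20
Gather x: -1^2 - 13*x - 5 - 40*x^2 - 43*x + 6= -40*x^2 - 56*x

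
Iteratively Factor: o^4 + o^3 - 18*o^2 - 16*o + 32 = (o + 4)*(o^3 - 3*o^2 - 6*o + 8) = (o - 4)*(o + 4)*(o^2 + o - 2) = (o - 4)*(o - 1)*(o + 4)*(o + 2)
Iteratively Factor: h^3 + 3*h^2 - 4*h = (h - 1)*(h^2 + 4*h) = (h - 1)*(h + 4)*(h)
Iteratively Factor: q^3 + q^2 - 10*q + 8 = (q - 1)*(q^2 + 2*q - 8) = (q - 2)*(q - 1)*(q + 4)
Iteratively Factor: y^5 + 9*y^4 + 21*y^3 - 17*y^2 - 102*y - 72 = (y + 4)*(y^4 + 5*y^3 + y^2 - 21*y - 18) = (y + 3)*(y + 4)*(y^3 + 2*y^2 - 5*y - 6) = (y + 1)*(y + 3)*(y + 4)*(y^2 + y - 6) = (y + 1)*(y + 3)^2*(y + 4)*(y - 2)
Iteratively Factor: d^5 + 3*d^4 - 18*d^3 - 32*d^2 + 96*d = (d + 4)*(d^4 - d^3 - 14*d^2 + 24*d) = (d - 2)*(d + 4)*(d^3 + d^2 - 12*d) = (d - 3)*(d - 2)*(d + 4)*(d^2 + 4*d) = d*(d - 3)*(d - 2)*(d + 4)*(d + 4)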